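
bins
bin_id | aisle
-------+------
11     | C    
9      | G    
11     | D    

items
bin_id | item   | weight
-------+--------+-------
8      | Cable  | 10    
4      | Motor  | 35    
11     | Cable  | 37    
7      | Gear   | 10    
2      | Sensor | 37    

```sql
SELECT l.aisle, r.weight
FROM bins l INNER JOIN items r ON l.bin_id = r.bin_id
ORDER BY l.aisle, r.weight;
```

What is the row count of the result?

2

INNER JOIN keeps only pairs where the ON condition holds.
Matching on l.bin_id = r.bin_id.
Matched pairs: 2.
Total: 2 rows.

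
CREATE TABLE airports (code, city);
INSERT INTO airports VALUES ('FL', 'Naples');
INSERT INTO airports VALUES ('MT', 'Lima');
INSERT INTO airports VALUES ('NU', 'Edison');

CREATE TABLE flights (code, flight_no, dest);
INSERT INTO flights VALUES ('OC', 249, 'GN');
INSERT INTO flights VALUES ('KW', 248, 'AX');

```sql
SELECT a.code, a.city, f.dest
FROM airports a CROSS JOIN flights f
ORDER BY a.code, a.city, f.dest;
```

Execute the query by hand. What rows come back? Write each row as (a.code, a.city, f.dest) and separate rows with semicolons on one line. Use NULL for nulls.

(FL, Naples, AX); (FL, Naples, GN); (MT, Lima, AX); (MT, Lima, GN); (NU, Edison, AX); (NU, Edison, GN)

CROSS JOIN pairs every row of `airports` with every row of `flights`: 3 × 2 = 6 rows.
After projecting and ordering:
a.code | a.city | f.dest
FL | Naples | AX
FL | Naples | GN
MT | Lima | AX
MT | Lima | GN
NU | Edison | AX
NU | Edison | GN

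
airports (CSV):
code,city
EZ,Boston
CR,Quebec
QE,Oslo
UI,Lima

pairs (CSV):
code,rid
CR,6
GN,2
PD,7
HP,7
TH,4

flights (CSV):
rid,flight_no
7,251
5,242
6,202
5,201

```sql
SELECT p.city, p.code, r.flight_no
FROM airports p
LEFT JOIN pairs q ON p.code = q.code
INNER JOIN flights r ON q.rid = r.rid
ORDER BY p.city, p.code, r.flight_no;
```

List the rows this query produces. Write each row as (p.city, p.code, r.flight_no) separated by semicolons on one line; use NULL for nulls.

(Quebec, CR, 202)

Step 1 — p LEFT JOIN q on code → 4 row(s).
Then INNER JOIN `flights r` on rid: keep only rows whose q.rid appears in r.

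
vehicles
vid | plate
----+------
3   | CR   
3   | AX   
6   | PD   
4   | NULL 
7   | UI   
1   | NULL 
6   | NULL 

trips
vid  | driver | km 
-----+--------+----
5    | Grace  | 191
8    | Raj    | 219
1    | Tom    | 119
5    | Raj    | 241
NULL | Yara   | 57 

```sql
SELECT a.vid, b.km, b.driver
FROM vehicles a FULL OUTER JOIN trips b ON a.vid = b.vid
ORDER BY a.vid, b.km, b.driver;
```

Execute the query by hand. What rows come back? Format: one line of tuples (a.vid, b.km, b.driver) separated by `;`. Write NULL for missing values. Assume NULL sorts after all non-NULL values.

(1, 119, Tom); (3, NULL, NULL); (3, NULL, NULL); (4, NULL, NULL); (6, NULL, NULL); (6, NULL, NULL); (7, NULL, NULL); (NULL, 57, Yara); (NULL, 191, Grace); (NULL, 219, Raj); (NULL, 241, Raj)

FULL OUTER JOIN keeps every row from both sides; unmatched rows get NULL for the other side's columns.
Matching on a.vid = b.vid. A NULL in a compared column never satisfies the condition.
- vid=3: no b row matches, row kept with b columns NULL.
- vid=3: no b row matches, row kept with b columns NULL.
- vid=6: no b row matches, row kept with b columns NULL.
- vid=4: no b row matches, row kept with b columns NULL.
- vid=7: no b row matches, row kept with b columns NULL.
- vid=1: 1 matching b row(s), so 1 row(s) emitted.
- vid=6: no b row matches, row kept with b columns NULL.
- plus 4 unmatched b row(s), each kept with NULL a columns.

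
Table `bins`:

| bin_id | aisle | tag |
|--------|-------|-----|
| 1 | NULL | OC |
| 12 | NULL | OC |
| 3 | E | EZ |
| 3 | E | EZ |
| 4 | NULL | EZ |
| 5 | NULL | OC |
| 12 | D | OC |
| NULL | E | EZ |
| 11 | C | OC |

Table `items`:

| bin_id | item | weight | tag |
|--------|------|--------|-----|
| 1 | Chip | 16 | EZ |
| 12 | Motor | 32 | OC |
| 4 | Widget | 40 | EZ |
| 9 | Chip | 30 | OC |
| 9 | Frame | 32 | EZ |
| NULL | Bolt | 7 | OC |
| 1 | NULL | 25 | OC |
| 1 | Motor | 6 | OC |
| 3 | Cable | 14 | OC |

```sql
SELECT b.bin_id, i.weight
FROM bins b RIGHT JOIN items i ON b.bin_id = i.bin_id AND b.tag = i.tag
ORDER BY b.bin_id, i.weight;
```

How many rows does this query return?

RIGHT JOIN keeps every row from `items`; unmatched rows get NULL for `bins`'s columns.
Matching on b.bin_id = i.bin_id AND b.tag = i.tag. A NULL in a compared column never satisfies the condition.
- b row (bin_id=1, tag=OC): matches 2 i row(s) → 2 output row(s).
- b row (bin_id=12, tag=OC): matches 1 i row(s) → 1 output row(s).
- b row (bin_id=3, tag=EZ): no match.
- b row (bin_id=3, tag=EZ): no match.
- b row (bin_id=4, tag=EZ): matches 1 i row(s) → 1 output row(s).
- b row (bin_id=5, tag=OC): no match.
- b row (bin_id=12, tag=OC): matches 1 i row(s) → 1 output row(s).
- b row (bin_id=NULL, tag=EZ): no match.
- b row (bin_id=11, tag=OC): no match.
- plus 5 unmatched i row(s), each kept with NULL b columns.
Total: 5 matched + 5 padded = 10 rows.

10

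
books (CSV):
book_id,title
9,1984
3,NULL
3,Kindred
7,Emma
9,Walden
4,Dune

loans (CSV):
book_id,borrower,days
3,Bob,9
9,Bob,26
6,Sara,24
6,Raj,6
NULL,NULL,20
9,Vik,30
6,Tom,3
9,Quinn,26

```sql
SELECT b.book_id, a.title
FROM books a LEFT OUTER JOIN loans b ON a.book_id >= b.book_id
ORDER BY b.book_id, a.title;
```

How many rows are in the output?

21

LEFT JOIN keeps every row from `books`; unmatched rows get NULL for `loans`'s columns.
Matching on a.book_id >= b.book_id. A NULL in a compared column never satisfies the condition.
Matched pairs: 21; unmatched a rows kept: 0.
Total: 21 rows.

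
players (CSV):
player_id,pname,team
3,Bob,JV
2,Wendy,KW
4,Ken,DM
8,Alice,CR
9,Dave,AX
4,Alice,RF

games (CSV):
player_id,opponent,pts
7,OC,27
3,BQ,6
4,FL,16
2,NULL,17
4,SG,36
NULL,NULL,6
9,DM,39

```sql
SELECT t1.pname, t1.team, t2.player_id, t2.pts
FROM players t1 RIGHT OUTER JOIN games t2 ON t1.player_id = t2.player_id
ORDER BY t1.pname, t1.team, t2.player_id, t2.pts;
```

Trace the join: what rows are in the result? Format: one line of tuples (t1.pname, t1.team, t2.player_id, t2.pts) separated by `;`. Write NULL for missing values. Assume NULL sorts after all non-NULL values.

(Alice, RF, 4, 16); (Alice, RF, 4, 36); (Bob, JV, 3, 6); (Dave, AX, 9, 39); (Ken, DM, 4, 16); (Ken, DM, 4, 36); (Wendy, KW, 2, 17); (NULL, NULL, 7, 27); (NULL, NULL, NULL, 6)

RIGHT JOIN keeps every row from `games`; unmatched rows get NULL for `players`'s columns.
Matching on t1.player_id = t2.player_id. A NULL in a compared column never satisfies the condition.
- t1 (player_id=3) pairs with 1 row(s) of t2.
- t1 (player_id=2) pairs with 1 row(s) of t2.
- t1 (player_id=4) pairs with 2 row(s) of t2.
- t1 (player_id=8) has no partner in t2.
- t1 (player_id=9) pairs with 1 row(s) of t2.
- t1 (player_id=4) pairs with 2 row(s) of t2.
- plus 2 unmatched t2 row(s), each kept with NULL t1 columns.
After projecting and ordering:
t1.pname | t1.team | t2.player_id | t2.pts
Alice | RF | 4 | 16
Alice | RF | 4 | 36
Bob | JV | 3 | 6
Dave | AX | 9 | 39
Ken | DM | 4 | 16
Ken | DM | 4 | 36
Wendy | KW | 2 | 17
NULL | NULL | 7 | 27
NULL | NULL | NULL | 6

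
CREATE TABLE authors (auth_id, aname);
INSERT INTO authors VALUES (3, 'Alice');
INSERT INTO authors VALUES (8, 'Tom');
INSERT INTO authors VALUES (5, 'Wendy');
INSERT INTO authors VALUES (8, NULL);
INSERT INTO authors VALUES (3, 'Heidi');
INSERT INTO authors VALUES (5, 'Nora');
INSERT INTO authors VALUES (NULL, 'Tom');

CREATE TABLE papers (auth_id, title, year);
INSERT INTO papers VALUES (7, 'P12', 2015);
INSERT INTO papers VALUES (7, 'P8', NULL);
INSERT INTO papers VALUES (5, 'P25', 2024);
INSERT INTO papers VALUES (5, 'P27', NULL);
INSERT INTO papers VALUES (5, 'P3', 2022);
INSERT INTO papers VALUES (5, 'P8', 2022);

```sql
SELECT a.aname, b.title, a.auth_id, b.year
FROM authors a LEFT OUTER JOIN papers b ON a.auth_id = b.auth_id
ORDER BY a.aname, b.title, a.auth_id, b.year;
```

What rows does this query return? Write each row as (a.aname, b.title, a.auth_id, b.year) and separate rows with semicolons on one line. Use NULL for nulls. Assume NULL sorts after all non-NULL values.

LEFT JOIN keeps every row from `authors`; unmatched rows get NULL for `papers`'s columns.
Matching on a.auth_id = b.auth_id. A NULL in a compared column never satisfies the condition.
- a[0] auth_id=3 → no match; kept with NULLs on the b side.
- a[1] auth_id=8 → no match; kept with NULLs on the b side.
- a[2] auth_id=5 → 4 match(es) in b → 4 row(s).
- a[3] auth_id=8 → no match; kept with NULLs on the b side.
- a[4] auth_id=3 → no match; kept with NULLs on the b side.
- a[5] auth_id=5 → 4 match(es) in b → 4 row(s).
- a[6] auth_id=NULL → no match; kept with NULLs on the b side.

(Alice, NULL, 3, NULL); (Heidi, NULL, 3, NULL); (Nora, P25, 5, 2024); (Nora, P27, 5, NULL); (Nora, P3, 5, 2022); (Nora, P8, 5, 2022); (Tom, NULL, 8, NULL); (Tom, NULL, NULL, NULL); (Wendy, P25, 5, 2024); (Wendy, P27, 5, NULL); (Wendy, P3, 5, 2022); (Wendy, P8, 5, 2022); (NULL, NULL, 8, NULL)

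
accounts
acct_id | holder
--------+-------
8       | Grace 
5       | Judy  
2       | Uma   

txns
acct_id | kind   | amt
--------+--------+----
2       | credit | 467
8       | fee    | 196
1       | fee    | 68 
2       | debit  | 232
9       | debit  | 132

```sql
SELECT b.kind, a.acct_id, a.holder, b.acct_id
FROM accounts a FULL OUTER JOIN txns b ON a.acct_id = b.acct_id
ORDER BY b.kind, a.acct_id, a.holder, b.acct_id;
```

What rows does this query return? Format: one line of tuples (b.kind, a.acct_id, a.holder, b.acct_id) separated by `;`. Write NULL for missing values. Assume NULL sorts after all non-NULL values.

(credit, 2, Uma, 2); (debit, 2, Uma, 2); (debit, NULL, NULL, 9); (fee, 8, Grace, 8); (fee, NULL, NULL, 1); (NULL, 5, Judy, NULL)

FULL OUTER JOIN keeps every row from both sides; unmatched rows get NULL for the other side's columns.
Matching on a.acct_id = b.acct_id.
Matched pairs: 3; unmatched a rows kept: 1; unmatched b rows kept: 2.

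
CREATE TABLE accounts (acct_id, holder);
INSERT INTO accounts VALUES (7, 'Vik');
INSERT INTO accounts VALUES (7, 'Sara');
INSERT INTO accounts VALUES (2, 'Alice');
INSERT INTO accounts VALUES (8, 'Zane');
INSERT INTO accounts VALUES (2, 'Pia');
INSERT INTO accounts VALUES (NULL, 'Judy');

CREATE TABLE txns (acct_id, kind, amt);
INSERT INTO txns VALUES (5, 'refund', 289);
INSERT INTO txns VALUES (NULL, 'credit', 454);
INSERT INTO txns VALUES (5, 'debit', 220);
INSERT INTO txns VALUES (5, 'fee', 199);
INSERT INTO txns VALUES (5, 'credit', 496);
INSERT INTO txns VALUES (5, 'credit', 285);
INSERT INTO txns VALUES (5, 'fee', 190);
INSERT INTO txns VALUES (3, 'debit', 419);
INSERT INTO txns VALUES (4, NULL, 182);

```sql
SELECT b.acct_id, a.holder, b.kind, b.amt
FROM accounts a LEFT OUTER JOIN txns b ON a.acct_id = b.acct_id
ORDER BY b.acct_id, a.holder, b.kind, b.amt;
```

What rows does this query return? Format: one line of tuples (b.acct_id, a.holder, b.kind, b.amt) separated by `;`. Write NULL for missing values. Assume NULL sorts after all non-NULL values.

LEFT JOIN keeps every row from `accounts`; unmatched rows get NULL for `txns`'s columns.
Matching on a.acct_id = b.acct_id. A NULL in a compared column never satisfies the condition.
- a row (acct_id=7): no match → kept, b columns NULL.
- a row (acct_id=7): no match → kept, b columns NULL.
- a row (acct_id=2): no match → kept, b columns NULL.
- a row (acct_id=8): no match → kept, b columns NULL.
- a row (acct_id=2): no match → kept, b columns NULL.
- a row (acct_id=NULL): no match → kept, b columns NULL.
After projecting and ordering:
b.acct_id | a.holder | b.kind | b.amt
NULL | Alice | NULL | NULL
NULL | Judy | NULL | NULL
NULL | Pia | NULL | NULL
NULL | Sara | NULL | NULL
NULL | Vik | NULL | NULL
NULL | Zane | NULL | NULL

(NULL, Alice, NULL, NULL); (NULL, Judy, NULL, NULL); (NULL, Pia, NULL, NULL); (NULL, Sara, NULL, NULL); (NULL, Vik, NULL, NULL); (NULL, Zane, NULL, NULL)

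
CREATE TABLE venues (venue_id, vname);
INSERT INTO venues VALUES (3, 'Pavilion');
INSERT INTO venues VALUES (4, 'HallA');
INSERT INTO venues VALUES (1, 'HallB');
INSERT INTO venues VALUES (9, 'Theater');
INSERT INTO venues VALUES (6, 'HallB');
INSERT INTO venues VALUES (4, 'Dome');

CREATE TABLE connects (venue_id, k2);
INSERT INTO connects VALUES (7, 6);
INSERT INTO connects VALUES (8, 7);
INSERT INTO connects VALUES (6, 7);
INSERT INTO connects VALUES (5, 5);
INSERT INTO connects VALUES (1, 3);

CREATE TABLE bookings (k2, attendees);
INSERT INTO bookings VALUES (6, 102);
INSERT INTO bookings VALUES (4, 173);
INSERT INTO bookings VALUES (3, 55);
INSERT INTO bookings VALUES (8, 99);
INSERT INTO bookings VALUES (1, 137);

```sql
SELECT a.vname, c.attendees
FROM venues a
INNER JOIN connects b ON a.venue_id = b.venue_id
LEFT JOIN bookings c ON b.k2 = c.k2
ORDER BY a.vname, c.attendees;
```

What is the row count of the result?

Evaluate left to right. First `venues a INNER JOIN connects b` on venue_id: 2 row(s).
Then LEFT JOIN `bookings c` on k2: each of those 2 rows is kept; rows whose b.k2 has no match in c get NULL for c's columns.
Result: 2 row(s).

2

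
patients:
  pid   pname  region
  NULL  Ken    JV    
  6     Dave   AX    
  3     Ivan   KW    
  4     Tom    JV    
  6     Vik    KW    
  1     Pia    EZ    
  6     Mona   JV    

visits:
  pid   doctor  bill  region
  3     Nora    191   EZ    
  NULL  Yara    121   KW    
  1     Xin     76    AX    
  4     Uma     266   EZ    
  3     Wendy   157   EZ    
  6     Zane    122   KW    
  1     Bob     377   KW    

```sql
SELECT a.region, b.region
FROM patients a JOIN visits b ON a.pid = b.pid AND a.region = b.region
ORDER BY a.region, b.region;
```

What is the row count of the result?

INNER JOIN keeps only pairs where the ON condition holds.
Matching on a.pid = b.pid AND a.region = b.region. A NULL in a compared column never satisfies the condition.
- a (pid=NULL, region=JV) has no partner → excluded.
- a (pid=6, region=AX) has no partner → excluded.
- a (pid=3, region=KW) has no partner → excluded.
- a (pid=4, region=JV) has no partner → excluded.
- a (pid=6, region=KW) pairs with 1 row(s) of b.
- a (pid=1, region=EZ) has no partner → excluded.
- a (pid=6, region=JV) has no partner → excluded.
Total: 1 rows.

1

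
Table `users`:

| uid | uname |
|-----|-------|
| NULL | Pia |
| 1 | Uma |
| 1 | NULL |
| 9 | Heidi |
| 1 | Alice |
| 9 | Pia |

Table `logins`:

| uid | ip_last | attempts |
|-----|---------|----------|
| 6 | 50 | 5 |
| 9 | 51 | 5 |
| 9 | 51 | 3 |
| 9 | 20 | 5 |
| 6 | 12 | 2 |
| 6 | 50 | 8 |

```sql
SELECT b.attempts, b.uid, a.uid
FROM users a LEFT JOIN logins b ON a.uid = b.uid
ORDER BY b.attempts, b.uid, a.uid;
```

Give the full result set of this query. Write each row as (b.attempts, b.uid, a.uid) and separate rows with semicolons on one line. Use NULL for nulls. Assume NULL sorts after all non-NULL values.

(3, 9, 9); (3, 9, 9); (5, 9, 9); (5, 9, 9); (5, 9, 9); (5, 9, 9); (NULL, NULL, 1); (NULL, NULL, 1); (NULL, NULL, 1); (NULL, NULL, NULL)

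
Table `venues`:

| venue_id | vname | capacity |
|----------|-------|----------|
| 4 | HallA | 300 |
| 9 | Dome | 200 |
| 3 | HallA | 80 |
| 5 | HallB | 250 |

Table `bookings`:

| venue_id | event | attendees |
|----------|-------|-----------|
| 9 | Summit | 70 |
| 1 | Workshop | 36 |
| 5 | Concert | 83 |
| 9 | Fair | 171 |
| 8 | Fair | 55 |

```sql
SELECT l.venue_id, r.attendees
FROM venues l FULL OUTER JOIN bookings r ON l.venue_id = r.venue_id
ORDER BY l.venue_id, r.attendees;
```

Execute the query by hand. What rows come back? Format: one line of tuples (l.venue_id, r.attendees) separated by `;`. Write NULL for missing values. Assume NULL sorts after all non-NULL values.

(3, NULL); (4, NULL); (5, 83); (9, 70); (9, 171); (NULL, 36); (NULL, 55)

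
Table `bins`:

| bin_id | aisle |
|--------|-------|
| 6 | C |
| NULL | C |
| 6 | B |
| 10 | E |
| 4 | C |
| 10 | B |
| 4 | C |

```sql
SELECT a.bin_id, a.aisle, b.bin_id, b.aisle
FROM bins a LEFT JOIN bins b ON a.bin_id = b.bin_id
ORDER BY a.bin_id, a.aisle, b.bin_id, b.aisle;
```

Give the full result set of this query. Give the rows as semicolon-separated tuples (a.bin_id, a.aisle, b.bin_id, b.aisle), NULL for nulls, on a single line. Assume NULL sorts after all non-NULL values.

LEFT JOIN keeps every row from `bins a`; unmatched rows get NULL for `bins b`'s columns.
Matching on a.bin_id = b.bin_id. A NULL in a compared column never satisfies the condition.
Matched pairs: 12; unmatched a rows kept: 1.

(4, C, 4, C); (4, C, 4, C); (4, C, 4, C); (4, C, 4, C); (6, B, 6, B); (6, B, 6, C); (6, C, 6, B); (6, C, 6, C); (10, B, 10, B); (10, B, 10, E); (10, E, 10, B); (10, E, 10, E); (NULL, C, NULL, NULL)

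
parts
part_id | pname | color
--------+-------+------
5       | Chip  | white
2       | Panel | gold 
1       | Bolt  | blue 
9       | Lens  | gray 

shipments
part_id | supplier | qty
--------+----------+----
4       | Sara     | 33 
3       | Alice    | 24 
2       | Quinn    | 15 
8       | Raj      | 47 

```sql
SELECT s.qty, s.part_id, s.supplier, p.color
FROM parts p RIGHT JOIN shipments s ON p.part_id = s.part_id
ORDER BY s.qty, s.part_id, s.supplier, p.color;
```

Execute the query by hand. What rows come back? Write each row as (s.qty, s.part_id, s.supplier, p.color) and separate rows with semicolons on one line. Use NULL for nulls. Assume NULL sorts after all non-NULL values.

(15, 2, Quinn, gold); (24, 3, Alice, NULL); (33, 4, Sara, NULL); (47, 8, Raj, NULL)

RIGHT JOIN keeps every row from `shipments`; unmatched rows get NULL for `parts`'s columns.
Matching on p.part_id = s.part_id.
- p (part_id=5) has no partner in s.
- p (part_id=2) pairs with 1 row(s) of s.
- p (part_id=1) has no partner in s.
- p (part_id=9) has no partner in s.
- 3 row(s) from s found no p partner → padded with NULL.
After projecting and ordering:
s.qty | s.part_id | s.supplier | p.color
15 | 2 | Quinn | gold
24 | 3 | Alice | NULL
33 | 4 | Sara | NULL
47 | 8 | Raj | NULL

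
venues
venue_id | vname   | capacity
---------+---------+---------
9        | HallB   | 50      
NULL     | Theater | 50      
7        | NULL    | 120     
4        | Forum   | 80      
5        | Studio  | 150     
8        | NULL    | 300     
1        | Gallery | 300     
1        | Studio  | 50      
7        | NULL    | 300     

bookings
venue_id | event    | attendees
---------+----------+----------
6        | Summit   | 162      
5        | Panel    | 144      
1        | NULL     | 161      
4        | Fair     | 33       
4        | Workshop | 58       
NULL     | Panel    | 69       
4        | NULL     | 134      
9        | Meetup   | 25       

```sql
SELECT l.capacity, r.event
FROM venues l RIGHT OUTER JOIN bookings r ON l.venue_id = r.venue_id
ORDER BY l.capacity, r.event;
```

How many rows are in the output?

9

RIGHT JOIN keeps every row from `bookings`; unmatched rows get NULL for `venues`'s columns.
Matching on l.venue_id = r.venue_id. A NULL in a compared column never satisfies the condition.
- l row (venue_id=9): matches 1 r row(s) → 1 output row(s).
- l row (venue_id=NULL): no match.
- l row (venue_id=7): no match.
- l row (venue_id=4): matches 3 r row(s) → 3 output row(s).
- l row (venue_id=5): matches 1 r row(s) → 1 output row(s).
- l row (venue_id=8): no match.
- l row (venue_id=1): matches 1 r row(s) → 1 output row(s).
- l row (venue_id=1): matches 1 r row(s) → 1 output row(s).
- l row (venue_id=7): no match.
- 2 row(s) from r found no l partner → padded with NULL.
Total: 7 matched + 2 padded = 9 rows.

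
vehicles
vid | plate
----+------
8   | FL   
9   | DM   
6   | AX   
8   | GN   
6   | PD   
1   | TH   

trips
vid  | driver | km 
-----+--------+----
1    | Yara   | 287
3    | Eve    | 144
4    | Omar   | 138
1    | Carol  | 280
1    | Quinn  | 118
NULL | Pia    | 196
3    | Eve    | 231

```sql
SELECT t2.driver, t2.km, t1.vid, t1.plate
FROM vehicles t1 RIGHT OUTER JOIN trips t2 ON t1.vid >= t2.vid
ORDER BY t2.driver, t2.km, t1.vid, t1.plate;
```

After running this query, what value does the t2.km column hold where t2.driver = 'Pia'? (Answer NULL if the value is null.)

196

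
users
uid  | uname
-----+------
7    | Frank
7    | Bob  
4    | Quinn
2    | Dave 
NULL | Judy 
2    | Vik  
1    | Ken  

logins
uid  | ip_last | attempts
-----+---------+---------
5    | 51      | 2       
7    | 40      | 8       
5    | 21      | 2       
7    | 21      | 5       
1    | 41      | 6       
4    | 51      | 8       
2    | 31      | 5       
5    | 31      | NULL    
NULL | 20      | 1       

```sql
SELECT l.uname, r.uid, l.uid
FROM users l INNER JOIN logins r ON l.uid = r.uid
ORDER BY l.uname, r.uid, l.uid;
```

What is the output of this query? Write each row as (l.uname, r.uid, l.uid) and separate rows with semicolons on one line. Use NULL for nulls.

INNER JOIN keeps only pairs where the ON condition holds.
Matching on l.uid = r.uid. A NULL in a compared column never satisfies the condition.
Matched pairs: 8.

(Bob, 7, 7); (Bob, 7, 7); (Dave, 2, 2); (Frank, 7, 7); (Frank, 7, 7); (Ken, 1, 1); (Quinn, 4, 4); (Vik, 2, 2)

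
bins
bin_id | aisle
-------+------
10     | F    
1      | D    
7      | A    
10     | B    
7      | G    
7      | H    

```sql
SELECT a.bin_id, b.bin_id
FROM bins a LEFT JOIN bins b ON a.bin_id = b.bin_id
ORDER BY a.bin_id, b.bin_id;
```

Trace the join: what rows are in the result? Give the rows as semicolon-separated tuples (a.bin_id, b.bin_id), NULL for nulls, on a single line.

LEFT JOIN keeps every row from `bins a`; unmatched rows get NULL for `bins b`'s columns.
Matching on a.bin_id = b.bin_id.
- a (bin_id=10) pairs with 2 row(s) of b.
- a (bin_id=1) pairs with 1 row(s) of b.
- a (bin_id=7) pairs with 3 row(s) of b.
- a (bin_id=10) pairs with 2 row(s) of b.
- a (bin_id=7) pairs with 3 row(s) of b.
- a (bin_id=7) pairs with 3 row(s) of b.

(1, 1); (7, 7); (7, 7); (7, 7); (7, 7); (7, 7); (7, 7); (7, 7); (7, 7); (7, 7); (10, 10); (10, 10); (10, 10); (10, 10)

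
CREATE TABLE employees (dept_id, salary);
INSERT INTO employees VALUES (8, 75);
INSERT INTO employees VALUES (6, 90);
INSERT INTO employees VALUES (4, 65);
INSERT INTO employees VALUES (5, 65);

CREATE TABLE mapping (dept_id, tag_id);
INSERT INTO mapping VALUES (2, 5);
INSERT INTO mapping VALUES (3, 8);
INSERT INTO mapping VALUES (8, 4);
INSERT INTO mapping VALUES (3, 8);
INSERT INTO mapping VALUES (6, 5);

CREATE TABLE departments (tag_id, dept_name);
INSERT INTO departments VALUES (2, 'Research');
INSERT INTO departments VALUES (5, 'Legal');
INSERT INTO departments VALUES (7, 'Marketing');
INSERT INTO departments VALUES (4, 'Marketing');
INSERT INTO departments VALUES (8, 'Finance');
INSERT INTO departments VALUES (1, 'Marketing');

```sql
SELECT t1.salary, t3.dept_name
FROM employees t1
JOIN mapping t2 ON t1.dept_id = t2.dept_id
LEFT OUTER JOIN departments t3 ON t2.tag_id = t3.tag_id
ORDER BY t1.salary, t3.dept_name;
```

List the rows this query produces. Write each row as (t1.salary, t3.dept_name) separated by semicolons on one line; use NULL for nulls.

(75, Marketing); (90, Legal)

Joins associate left-to-right: employees INNER JOIN mapping on dept_id gives 2 intermediate row(s).
Then LEFT JOIN `departments t3` on tag_id: each of those 2 rows is kept; rows whose t2.tag_id has no match in t3 get NULL for t3's columns.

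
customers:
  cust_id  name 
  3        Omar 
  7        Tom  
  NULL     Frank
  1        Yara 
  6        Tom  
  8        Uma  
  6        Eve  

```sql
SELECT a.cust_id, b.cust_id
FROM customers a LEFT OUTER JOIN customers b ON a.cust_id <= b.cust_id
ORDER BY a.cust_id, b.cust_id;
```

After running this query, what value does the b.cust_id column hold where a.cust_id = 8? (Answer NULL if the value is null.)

8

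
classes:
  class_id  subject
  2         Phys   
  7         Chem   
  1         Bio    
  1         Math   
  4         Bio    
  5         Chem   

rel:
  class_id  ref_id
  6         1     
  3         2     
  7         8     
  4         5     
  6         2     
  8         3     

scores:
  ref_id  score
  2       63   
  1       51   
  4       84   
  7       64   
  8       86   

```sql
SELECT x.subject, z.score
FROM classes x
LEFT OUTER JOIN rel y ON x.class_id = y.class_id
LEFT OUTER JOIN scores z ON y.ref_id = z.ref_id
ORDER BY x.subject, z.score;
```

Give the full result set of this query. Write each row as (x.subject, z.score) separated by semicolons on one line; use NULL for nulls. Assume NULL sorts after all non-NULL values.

(Bio, NULL); (Bio, NULL); (Chem, 86); (Chem, NULL); (Math, NULL); (Phys, NULL)

Step 1 — x LEFT JOIN y on class_id → 6 row(s).
Then LEFT JOIN `scores z` on ref_id: each of those 6 rows is kept; rows whose y.ref_id has no match in z get NULL for z's columns.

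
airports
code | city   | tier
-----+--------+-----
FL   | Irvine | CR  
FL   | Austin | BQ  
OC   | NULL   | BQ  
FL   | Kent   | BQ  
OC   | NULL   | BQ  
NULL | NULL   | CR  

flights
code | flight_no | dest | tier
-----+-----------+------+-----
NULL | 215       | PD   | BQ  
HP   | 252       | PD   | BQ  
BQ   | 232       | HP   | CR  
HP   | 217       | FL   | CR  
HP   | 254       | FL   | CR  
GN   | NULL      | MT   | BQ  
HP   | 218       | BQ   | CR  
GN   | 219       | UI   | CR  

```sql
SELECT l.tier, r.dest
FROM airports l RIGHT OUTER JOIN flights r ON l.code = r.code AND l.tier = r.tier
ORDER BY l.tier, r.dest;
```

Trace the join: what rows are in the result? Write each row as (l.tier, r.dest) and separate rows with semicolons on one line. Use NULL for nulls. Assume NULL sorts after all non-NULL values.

(NULL, BQ); (NULL, FL); (NULL, FL); (NULL, HP); (NULL, MT); (NULL, PD); (NULL, PD); (NULL, UI)

RIGHT JOIN keeps every row from `flights`; unmatched rows get NULL for `airports`'s columns.
Matching on l.code = r.code AND l.tier = r.tier. A NULL in a compared column never satisfies the condition.
Matched pairs: 0; unmatched r rows kept: 8.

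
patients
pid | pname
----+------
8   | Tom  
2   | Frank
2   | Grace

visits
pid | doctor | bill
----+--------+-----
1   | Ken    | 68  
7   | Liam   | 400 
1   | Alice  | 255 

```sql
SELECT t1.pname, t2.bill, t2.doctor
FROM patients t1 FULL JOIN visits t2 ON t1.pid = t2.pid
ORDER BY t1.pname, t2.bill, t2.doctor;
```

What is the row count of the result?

6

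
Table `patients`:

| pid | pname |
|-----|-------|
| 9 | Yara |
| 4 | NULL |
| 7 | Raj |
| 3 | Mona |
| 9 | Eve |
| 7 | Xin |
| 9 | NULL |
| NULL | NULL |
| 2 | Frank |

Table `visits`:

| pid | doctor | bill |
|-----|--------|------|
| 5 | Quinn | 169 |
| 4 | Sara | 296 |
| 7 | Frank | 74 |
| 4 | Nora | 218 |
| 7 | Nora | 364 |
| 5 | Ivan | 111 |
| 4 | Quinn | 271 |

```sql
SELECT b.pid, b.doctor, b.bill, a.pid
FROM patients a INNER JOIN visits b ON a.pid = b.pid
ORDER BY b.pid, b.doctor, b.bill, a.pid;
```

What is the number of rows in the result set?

7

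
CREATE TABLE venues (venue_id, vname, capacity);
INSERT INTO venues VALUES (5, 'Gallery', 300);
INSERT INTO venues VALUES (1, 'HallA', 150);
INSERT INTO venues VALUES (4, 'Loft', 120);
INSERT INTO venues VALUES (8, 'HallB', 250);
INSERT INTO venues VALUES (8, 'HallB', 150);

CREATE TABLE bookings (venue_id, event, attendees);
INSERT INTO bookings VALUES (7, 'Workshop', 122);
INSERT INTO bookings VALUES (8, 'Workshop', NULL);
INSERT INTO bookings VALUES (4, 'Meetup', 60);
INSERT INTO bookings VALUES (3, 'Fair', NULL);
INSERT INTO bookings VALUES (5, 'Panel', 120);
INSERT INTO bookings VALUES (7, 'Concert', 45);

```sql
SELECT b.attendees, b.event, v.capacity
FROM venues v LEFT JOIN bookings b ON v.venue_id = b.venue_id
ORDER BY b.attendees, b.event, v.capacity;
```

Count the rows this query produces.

LEFT JOIN keeps every row from `venues`; unmatched rows get NULL for `bookings`'s columns.
Matching on v.venue_id = b.venue_id.
Matched pairs: 4; unmatched v rows kept: 1.
Total: 4 matched + 1 padded = 5 rows.

5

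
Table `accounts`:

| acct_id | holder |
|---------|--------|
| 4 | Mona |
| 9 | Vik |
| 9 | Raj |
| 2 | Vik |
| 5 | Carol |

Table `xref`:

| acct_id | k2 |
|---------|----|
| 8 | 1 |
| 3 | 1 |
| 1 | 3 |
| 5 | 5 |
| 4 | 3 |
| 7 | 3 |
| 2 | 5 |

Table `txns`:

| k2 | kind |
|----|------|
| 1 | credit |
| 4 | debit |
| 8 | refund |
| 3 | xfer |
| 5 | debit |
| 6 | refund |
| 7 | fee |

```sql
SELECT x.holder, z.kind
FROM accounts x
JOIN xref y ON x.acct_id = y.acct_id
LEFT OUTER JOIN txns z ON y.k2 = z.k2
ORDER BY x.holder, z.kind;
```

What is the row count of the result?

3

Joins associate left-to-right: accounts INNER JOIN xref on acct_id gives 3 intermediate row(s).
Then LEFT JOIN `txns z` on k2: each of those 3 rows is kept; rows whose y.k2 has no match in z get NULL for z's columns.
Result: 3 row(s).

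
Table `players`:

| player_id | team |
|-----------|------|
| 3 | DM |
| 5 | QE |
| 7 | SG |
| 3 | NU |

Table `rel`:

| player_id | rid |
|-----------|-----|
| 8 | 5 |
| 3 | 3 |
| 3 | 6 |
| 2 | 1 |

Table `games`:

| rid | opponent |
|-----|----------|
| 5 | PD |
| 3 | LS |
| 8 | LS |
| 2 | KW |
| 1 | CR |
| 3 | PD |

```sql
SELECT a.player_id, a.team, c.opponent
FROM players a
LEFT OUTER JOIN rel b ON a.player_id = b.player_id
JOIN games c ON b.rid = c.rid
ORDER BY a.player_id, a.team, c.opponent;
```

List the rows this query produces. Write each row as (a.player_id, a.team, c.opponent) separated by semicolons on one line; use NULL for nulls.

(3, DM, LS); (3, DM, PD); (3, NU, LS); (3, NU, PD)

Joins associate left-to-right: players LEFT JOIN rel on player_id gives 6 intermediate row(s).
Then INNER JOIN `games c` on rid: keep only rows whose b.rid appears in c.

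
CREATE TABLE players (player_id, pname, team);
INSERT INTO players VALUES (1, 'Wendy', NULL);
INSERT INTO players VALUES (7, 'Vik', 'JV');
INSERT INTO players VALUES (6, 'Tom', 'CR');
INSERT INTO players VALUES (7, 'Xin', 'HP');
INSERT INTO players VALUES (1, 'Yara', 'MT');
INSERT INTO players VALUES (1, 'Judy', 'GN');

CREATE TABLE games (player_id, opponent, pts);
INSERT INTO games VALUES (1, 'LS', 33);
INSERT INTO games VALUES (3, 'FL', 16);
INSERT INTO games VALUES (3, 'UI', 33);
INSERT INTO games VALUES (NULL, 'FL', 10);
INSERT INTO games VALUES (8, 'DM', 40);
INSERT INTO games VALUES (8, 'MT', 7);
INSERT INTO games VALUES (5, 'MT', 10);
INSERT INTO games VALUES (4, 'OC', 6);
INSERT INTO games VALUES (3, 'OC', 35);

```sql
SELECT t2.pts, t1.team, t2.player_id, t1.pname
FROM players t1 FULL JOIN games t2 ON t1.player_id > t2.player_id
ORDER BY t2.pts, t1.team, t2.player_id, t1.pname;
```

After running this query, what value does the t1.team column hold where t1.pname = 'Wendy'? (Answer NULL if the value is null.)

FULL OUTER JOIN keeps every row from both sides; unmatched rows get NULL for the other side's columns.
Matching on t1.player_id > t2.player_id. A NULL in a compared column never satisfies the condition.
Matched pairs: 18; unmatched t1 rows kept: 3; unmatched t2 rows kept: 3.

NULL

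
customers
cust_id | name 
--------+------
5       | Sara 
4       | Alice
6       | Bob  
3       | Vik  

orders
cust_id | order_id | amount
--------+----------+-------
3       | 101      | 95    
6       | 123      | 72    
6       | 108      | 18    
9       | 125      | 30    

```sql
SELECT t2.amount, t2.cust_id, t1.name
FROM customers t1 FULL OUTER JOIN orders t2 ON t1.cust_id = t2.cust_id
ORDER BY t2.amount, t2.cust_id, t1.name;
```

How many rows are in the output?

FULL OUTER JOIN keeps every row from both sides; unmatched rows get NULL for the other side's columns.
Matching on t1.cust_id = t2.cust_id.
Matched pairs: 3; unmatched t1 rows kept: 2; unmatched t2 rows kept: 1.
Total: 3 matched + 3 padded = 6 rows.

6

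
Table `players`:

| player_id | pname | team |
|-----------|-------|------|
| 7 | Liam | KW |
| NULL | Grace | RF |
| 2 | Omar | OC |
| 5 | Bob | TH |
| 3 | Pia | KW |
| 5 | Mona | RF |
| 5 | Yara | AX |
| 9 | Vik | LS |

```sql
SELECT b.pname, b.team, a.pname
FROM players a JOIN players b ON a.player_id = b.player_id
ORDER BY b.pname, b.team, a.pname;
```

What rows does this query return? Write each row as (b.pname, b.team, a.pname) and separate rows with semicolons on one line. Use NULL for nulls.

(Bob, TH, Bob); (Bob, TH, Mona); (Bob, TH, Yara); (Liam, KW, Liam); (Mona, RF, Bob); (Mona, RF, Mona); (Mona, RF, Yara); (Omar, OC, Omar); (Pia, KW, Pia); (Vik, LS, Vik); (Yara, AX, Bob); (Yara, AX, Mona); (Yara, AX, Yara)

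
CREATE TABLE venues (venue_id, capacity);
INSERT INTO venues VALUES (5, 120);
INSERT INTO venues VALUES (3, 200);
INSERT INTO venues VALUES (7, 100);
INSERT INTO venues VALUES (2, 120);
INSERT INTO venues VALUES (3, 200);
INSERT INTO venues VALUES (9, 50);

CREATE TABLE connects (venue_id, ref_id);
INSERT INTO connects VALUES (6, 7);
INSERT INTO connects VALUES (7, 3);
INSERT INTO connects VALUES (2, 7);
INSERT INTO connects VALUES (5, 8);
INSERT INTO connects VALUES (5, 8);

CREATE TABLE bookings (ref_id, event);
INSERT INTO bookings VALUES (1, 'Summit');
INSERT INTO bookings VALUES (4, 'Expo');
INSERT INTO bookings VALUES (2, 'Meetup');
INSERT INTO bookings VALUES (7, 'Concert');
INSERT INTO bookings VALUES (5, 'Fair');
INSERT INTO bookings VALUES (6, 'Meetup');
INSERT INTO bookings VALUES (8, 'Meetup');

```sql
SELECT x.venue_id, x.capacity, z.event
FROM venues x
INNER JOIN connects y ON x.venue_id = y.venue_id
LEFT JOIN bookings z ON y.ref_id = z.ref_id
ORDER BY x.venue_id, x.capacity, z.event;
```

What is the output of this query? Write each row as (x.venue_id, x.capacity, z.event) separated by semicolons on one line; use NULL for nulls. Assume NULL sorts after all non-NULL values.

(2, 120, Concert); (5, 120, Meetup); (5, 120, Meetup); (7, 100, NULL)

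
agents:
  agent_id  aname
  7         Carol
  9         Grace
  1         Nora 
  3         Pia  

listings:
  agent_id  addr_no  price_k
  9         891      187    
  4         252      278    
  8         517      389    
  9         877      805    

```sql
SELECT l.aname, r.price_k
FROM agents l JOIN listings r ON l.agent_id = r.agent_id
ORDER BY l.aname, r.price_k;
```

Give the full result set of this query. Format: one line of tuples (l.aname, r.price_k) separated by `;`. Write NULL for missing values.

(Grace, 187); (Grace, 805)

INNER JOIN keeps only pairs where the ON condition holds.
Matching on l.agent_id = r.agent_id.
- l[0] agent_id=7 → no match; dropped.
- l[1] agent_id=9 → 2 match(es) in r → 2 row(s).
- l[2] agent_id=1 → no match; dropped.
- l[3] agent_id=3 → no match; dropped.
After projecting and ordering:
l.aname | r.price_k
Grace | 187
Grace | 805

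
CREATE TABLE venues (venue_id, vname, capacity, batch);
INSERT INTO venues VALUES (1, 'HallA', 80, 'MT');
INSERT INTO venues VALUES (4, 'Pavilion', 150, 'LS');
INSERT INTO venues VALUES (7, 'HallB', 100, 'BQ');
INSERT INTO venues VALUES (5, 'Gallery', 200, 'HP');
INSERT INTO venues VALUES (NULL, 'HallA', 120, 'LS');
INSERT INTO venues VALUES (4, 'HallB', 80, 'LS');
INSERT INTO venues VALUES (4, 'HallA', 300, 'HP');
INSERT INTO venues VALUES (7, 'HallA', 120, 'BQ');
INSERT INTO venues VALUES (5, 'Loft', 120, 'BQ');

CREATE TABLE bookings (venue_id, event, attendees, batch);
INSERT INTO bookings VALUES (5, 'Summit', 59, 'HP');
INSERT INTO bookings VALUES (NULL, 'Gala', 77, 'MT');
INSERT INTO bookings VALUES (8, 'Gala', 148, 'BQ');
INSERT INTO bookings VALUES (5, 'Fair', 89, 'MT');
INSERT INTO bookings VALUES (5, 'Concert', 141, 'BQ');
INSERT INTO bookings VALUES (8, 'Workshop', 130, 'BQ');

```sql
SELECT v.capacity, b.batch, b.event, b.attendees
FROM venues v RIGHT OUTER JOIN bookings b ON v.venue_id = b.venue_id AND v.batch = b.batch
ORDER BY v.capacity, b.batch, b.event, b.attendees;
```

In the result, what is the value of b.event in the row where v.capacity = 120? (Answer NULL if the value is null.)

RIGHT JOIN keeps every row from `bookings`; unmatched rows get NULL for `venues`'s columns.
Matching on v.venue_id = b.venue_id AND v.batch = b.batch. A NULL in a compared column never satisfies the condition.
- v row (venue_id=1, batch=MT): no match.
- v row (venue_id=4, batch=LS): no match.
- v row (venue_id=7, batch=BQ): no match.
- v row (venue_id=5, batch=HP): matches 1 b row(s) → 1 output row(s).
- v row (venue_id=NULL, batch=LS): no match.
- v row (venue_id=4, batch=LS): no match.
- v row (venue_id=4, batch=HP): no match.
- v row (venue_id=7, batch=BQ): no match.
- v row (venue_id=5, batch=BQ): matches 1 b row(s) → 1 output row(s).
- plus 4 unmatched b row(s), each kept with NULL v columns.

Concert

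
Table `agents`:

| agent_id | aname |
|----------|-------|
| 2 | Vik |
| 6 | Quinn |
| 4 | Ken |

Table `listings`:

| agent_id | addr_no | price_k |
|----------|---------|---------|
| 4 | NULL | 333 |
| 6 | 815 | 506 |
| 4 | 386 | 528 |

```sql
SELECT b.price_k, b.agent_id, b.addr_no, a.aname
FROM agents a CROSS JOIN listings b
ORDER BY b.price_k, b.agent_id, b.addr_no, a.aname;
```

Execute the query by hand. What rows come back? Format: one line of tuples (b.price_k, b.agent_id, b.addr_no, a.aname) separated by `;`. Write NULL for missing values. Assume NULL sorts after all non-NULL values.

CROSS JOIN pairs every row of `agents` with every row of `listings`: 3 × 3 = 9 rows.
After projecting and ordering:
b.price_k | b.agent_id | b.addr_no | a.aname
333 | 4 | NULL | Ken
333 | 4 | NULL | Quinn
333 | 4 | NULL | Vik
506 | 6 | 815 | Ken
506 | 6 | 815 | Quinn
506 | 6 | 815 | Vik
528 | 4 | 386 | Ken
528 | 4 | 386 | Quinn
528 | 4 | 386 | Vik

(333, 4, NULL, Ken); (333, 4, NULL, Quinn); (333, 4, NULL, Vik); (506, 6, 815, Ken); (506, 6, 815, Quinn); (506, 6, 815, Vik); (528, 4, 386, Ken); (528, 4, 386, Quinn); (528, 4, 386, Vik)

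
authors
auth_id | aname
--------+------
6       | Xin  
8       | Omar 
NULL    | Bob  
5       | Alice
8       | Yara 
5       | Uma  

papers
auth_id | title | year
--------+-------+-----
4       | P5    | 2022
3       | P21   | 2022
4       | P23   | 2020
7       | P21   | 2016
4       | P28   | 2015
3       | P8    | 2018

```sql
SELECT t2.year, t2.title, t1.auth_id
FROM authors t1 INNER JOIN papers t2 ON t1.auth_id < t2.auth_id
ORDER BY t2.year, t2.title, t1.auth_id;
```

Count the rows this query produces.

3

INNER JOIN keeps only pairs where the ON condition holds.
Matching on t1.auth_id < t2.auth_id. A NULL in a compared column never satisfies the condition.
- t1 row (auth_id=6): matches 1 t2 row(s) → 1 output row(s).
- t1 row (auth_id=8): no match → dropped.
- t1 row (auth_id=NULL): no match → dropped.
- t1 row (auth_id=5): matches 1 t2 row(s) → 1 output row(s).
- t1 row (auth_id=8): no match → dropped.
- t1 row (auth_id=5): matches 1 t2 row(s) → 1 output row(s).
Total: 3 rows.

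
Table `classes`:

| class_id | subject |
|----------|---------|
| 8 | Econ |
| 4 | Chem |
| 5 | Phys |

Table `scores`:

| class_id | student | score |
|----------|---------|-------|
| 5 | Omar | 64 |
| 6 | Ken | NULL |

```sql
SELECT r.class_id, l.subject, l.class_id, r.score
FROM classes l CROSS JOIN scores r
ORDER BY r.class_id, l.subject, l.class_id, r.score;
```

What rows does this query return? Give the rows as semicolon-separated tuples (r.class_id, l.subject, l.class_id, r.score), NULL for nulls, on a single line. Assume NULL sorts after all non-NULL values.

(5, Chem, 4, 64); (5, Econ, 8, 64); (5, Phys, 5, 64); (6, Chem, 4, NULL); (6, Econ, 8, NULL); (6, Phys, 5, NULL)

CROSS JOIN pairs every row of `classes` with every row of `scores`: 3 × 2 = 6 rows.
After projecting and ordering:
r.class_id | l.subject | l.class_id | r.score
5 | Chem | 4 | 64
5 | Econ | 8 | 64
5 | Phys | 5 | 64
6 | Chem | 4 | NULL
6 | Econ | 8 | NULL
6 | Phys | 5 | NULL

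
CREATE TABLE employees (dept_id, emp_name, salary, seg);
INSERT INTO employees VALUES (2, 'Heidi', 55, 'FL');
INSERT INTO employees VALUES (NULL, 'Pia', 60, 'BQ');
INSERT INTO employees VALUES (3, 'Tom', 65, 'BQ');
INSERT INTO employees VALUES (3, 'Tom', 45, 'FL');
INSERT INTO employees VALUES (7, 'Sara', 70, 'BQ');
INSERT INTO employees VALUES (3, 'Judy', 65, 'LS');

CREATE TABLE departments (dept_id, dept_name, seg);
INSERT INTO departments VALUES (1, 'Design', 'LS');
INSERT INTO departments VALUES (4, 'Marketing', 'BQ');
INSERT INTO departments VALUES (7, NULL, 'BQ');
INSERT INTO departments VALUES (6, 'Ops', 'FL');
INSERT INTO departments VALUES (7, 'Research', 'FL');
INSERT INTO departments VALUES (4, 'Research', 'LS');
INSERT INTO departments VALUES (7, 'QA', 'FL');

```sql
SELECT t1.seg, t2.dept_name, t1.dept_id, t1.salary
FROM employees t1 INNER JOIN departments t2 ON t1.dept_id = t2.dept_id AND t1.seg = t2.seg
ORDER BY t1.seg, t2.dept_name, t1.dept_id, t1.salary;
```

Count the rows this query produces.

INNER JOIN keeps only pairs where the ON condition holds.
Matching on t1.dept_id = t2.dept_id AND t1.seg = t2.seg. A NULL in a compared column never satisfies the condition.
Matched pairs: 1.
Total: 1 rows.

1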